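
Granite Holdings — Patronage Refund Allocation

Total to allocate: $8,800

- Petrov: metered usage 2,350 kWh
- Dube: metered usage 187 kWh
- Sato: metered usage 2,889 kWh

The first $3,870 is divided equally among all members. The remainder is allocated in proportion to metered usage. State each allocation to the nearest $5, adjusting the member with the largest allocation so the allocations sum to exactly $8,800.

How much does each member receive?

Equal tier: $3,870 ÷ 3 = $1,290 apiece.
Remainder $4,930 by metered usage (total 5,426): Petrov 2,135.18 → $2,135; Dube 169.91 → $170; Sato 2,624.91 → $2,625.
Totals: Petrov $1,290 + $2,135 = $3,425; Dube $1,290 + $170 = $1,460; Sato $1,290 + $2,625 = $3,915.

Petrov: $3,425; Dube: $1,460; Sato: $3,915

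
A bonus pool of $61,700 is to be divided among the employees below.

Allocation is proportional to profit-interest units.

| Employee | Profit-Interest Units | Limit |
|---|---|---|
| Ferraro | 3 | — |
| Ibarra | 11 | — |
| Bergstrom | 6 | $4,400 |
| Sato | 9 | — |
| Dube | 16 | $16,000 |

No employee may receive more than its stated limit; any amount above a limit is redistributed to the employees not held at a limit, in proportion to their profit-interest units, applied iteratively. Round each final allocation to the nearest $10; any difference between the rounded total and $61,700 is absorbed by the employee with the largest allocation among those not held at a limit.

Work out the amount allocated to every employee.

Ferraro: $5,390; Ibarra: $19,750; Bergstrom: $4,400; Sato: $16,160; Dube: $16,000

Combined profit-interest units = 45.
Pro-rata shares before constraints: Ferraro 4,113.33; Ibarra 15,082.22; Bergstrom 8,226.67; Sato 12,340.00; Dube 21,937.78.
Capped: Bergstrom ($4,400), Dube ($16,000); residual $41,300 reallocated over remaining profit-interest units 23.
Remaining shares: Ferraro 5,386.96 → $5,390; Ibarra 19,752.17 → $19,750; Sato 16,160.87 → $16,160.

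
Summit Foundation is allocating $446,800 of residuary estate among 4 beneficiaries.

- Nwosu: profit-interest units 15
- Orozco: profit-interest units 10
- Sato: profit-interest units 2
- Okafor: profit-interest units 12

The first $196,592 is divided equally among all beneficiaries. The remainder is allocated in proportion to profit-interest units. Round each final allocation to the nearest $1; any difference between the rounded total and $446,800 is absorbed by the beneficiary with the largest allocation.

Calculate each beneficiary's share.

Nwosu: $145,382 | Orozco: $113,304 | Sato: $61,979 | Okafor: $126,135

First tranche $196,592 split equally: $49,148 each.
Remainder $250,208 by profit-interest units (total 39): Nwosu 96,233.85 → $96,234; Orozco 64,155.90 → $64,156; Sato 12,831.18 → $12,831; Okafor 76,987.08 → $76,987.
Totals: Nwosu $49,148 + $96,234 = $145,382; Orozco $49,148 + $64,156 = $113,304; Sato $49,148 + $12,831 = $61,979; Okafor $49,148 + $76,987 = $126,135.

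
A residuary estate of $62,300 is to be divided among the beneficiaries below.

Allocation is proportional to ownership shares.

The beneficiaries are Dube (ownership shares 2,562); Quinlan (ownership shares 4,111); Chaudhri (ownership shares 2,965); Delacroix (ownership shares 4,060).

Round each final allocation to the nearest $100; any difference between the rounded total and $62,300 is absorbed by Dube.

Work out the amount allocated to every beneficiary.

Ownership shares total: 13,698.
Pro-rata amounts: Dube 2,562/13,698 × $62,300 = 11,652.26; Quinlan 4,111/13,698 × $62,300 = 18,697.28; Chaudhri 2,965/13,698 × $62,300 = 13,485.14; Delacroix 4,060/13,698 × $62,300 = 18,465.32.
Rounded to nearest $100: Dube $11,700; Quinlan $18,700; Chaudhri $13,500; Delacroix $18,500. Sum = $62,400.
Difference $62,300 − $62,400 = −$100 applied to Dube: Dube becomes $11,600.

Dube: $11,600 · Quinlan: $18,700 · Chaudhri: $13,500 · Delacroix: $18,500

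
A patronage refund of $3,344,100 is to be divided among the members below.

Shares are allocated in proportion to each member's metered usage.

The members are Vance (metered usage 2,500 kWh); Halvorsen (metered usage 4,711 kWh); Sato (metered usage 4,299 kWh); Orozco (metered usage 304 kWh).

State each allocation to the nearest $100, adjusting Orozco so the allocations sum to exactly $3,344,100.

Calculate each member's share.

Sum of metered usage: 11,814.
Raw shares: Vance 2,500/11,814 × $3,344,100 = 707,656.17; Halvorsen 4,711/11,814 × $3,344,100 = 1,333,507.29; Sato 4,299/11,814 × $3,344,100 = 1,216,885.55; Orozco 304/11,814 × $3,344,100 = 86,050.99.
Rounded to nearest $100: Vance $707,700; Halvorsen $1,333,500; Sato $1,216,900; Orozco $86,100. Sum = $3,344,200.
Difference $3,344,100 − $3,344,200 = −$100 applied to Orozco: Orozco becomes $86,000.

Vance: $707,700; Halvorsen: $1,333,500; Sato: $1,216,900; Orozco: $86,000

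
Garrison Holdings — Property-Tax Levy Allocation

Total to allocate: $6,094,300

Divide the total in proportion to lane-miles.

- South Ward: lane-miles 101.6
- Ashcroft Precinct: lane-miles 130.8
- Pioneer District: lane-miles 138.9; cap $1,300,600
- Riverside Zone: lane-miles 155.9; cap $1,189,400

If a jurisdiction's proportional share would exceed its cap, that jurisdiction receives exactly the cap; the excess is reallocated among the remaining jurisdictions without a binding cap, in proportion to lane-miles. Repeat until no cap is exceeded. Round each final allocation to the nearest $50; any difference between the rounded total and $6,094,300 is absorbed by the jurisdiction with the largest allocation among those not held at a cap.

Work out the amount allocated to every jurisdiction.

Sum of lane-miles: 527.2.
Proportional shares (ignoring caps): South Ward 1,174,470.56; Ashcroft Precinct 1,512,015.25; Pioneer District 1,605,649.22; Riverside Zone 1,802,164.97.
Capped: Pioneer District ($1,300,600), Riverside Zone ($1,189,400); remaining pool $3,604,300 reallocated over remaining lane-miles 232.4.
Redistributed shares: South Ward 1,575,718.07 → $1,575,700; Ashcroft Precinct 2,028,581.93 → $2,028,600.

South Ward: $1,575,700 · Ashcroft Precinct: $2,028,600 · Pioneer District: $1,300,600 · Riverside Zone: $1,189,400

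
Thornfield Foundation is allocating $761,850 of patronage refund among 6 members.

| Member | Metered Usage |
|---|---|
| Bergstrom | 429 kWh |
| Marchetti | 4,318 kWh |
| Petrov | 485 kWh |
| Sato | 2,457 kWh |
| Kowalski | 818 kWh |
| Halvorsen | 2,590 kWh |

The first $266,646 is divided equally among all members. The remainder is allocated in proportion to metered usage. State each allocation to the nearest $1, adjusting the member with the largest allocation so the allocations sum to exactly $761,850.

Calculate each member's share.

Bergstrom: $63,585 | Marchetti: $237,132 | Petrov: $66,084 | Sato: $154,085 | Kowalski: $80,944 | Halvorsen: $160,020

Equal tier: $266,646 ÷ 6 = $44,441 apiece.
Remainder $495,204 by metered usage (total 11,097): Bergstrom 19,144.14 → $19,144; Marchetti 192,690.90 → $192,691; Petrov 21,643.14 → $21,643; Sato 109,643.71 → $109,644; Kowalski 36,503.28 → $36,503; Halvorsen 115,578.84 → $115,579.
Totals: Bergstrom $44,441 + $19,144 = $63,585; Marchetti $44,441 + $192,691 = $237,132; Petrov $44,441 + $21,643 = $66,084; Sato $44,441 + $109,644 = $154,085; Kowalski $44,441 + $36,503 = $80,944; Halvorsen $44,441 + $115,579 = $160,020.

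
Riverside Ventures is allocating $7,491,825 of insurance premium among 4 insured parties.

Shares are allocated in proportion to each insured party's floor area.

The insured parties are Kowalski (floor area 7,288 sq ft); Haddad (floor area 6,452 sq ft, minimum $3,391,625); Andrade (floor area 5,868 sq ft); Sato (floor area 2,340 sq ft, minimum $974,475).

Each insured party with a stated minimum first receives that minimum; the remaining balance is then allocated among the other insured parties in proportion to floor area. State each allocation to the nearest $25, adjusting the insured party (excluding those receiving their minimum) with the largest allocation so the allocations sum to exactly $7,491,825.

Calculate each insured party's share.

Guaranteed amounts: Haddad $3,391,625; Sato $974,475. Remaining pool $3,125,725.
Remaining pool split over remaining floor area 13,156: Kowalski 1,731,550.91 → $1,731,550; Andrade 1,394,174.09 → $1,394,175.

Kowalski: $1,731,550; Haddad: $3,391,625; Andrade: $1,394,175; Sato: $974,475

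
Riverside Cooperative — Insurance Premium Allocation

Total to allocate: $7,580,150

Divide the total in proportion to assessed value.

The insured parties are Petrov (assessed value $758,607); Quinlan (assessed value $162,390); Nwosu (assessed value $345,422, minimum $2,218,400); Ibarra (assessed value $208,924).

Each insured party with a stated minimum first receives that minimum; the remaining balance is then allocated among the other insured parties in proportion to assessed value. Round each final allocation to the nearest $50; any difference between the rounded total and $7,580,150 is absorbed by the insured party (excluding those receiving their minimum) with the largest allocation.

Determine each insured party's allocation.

Minimums first: Nwosu $2,218,400. Remaining pool $5,361,750.
Remaining pool split over remaining assessed value 1,129,921: Petrov 3,599,774.75 → $3,599,750; Quinlan 770,580.05 → $770,600; Ibarra 991,395.20 → $991,400.

Petrov: $3,599,750 | Quinlan: $770,600 | Nwosu: $2,218,400 | Ibarra: $991,400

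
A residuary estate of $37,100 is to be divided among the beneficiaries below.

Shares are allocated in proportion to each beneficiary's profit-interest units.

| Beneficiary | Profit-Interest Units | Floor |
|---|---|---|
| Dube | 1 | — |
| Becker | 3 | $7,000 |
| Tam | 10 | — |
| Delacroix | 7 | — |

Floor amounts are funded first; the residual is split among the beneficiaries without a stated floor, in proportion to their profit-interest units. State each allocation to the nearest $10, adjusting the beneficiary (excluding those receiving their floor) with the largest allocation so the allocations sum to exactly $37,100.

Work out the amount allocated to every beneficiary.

Dube: $1,670 | Becker: $7,000 | Tam: $16,720 | Delacroix: $11,710

Fund the minimums — Becker $7,000. Residual $30,100.
Residual split over remaining profit-interest units 18: Dube 1,672.22 → $1,670; Tam 16,722.22 → $16,720; Delacroix 11,705.56 → $11,710.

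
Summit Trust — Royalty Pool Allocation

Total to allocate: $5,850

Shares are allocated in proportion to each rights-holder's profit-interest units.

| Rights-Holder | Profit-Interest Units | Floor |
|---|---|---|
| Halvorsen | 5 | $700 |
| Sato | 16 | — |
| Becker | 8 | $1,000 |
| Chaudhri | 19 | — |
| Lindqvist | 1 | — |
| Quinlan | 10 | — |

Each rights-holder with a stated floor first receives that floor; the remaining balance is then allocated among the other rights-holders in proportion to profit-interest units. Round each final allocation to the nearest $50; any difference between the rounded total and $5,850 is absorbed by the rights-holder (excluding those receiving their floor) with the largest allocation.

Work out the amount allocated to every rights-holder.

Minimums first: Halvorsen $700; Becker $1,000. Remaining pool $4,150.
Remaining pool split over remaining profit-interest units 46: Sato 1,443.48 → $1,450; Chaudhri 1,714.13 → $1,700; Lindqvist 90.22 → $100; Quinlan 902.17 → $900.

Halvorsen: $700; Sato: $1,450; Becker: $1,000; Chaudhri: $1,700; Lindqvist: $100; Quinlan: $900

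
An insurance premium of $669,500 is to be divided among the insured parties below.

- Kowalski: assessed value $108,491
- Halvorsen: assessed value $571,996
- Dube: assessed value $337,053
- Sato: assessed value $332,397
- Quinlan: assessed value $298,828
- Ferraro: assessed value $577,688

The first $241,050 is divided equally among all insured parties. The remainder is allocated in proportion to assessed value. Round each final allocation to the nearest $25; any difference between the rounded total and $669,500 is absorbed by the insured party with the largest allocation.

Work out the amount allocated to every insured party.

$241,050 shared equally gives $40,175 per insured party.
Remainder $428,450 by assessed value (total 2,226,453): Kowalski 20,877.59 → $20,875; Halvorsen 110,072.70 → $110,075; Dube 64,861.18 → $64,850; Sato 63,965.19 → $63,975; Quinlan 57,505.30 → $57,500; Ferraro 111,168.04 → $111,175.
Totals: Kowalski $40,175 + $20,875 = $61,050; Halvorsen $40,175 + $110,075 = $150,250; Dube $40,175 + $64,850 = $105,025; Sato $40,175 + $63,975 = $104,150; Quinlan $40,175 + $57,500 = $97,675; Ferraro $40,175 + $111,175 = $151,350.

Kowalski: $61,050 · Halvorsen: $150,250 · Dube: $105,025 · Sato: $104,150 · Quinlan: $97,675 · Ferraro: $151,350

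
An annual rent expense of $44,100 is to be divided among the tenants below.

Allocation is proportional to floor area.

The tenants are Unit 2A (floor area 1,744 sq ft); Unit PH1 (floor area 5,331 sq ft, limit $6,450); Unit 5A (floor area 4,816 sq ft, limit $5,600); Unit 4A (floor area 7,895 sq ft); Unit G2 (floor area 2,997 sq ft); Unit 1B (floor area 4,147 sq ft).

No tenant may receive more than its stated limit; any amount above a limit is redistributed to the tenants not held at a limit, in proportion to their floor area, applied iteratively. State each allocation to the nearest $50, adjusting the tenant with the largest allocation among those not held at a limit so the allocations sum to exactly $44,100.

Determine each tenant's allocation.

Total floor area = 26,930.
Pro-rata shares before constraints: Unit 2A 2,855.94; Unit PH1 8,729.93; Unit 5A 7,886.58; Unit 4A 12,928.69; Unit G2 4,907.82; Unit 1B 6,791.04.
Held at cap: Unit PH1 ($6,450), Unit 5A ($5,600); balance $32,050 reallocated over remaining floor area 16,783.
Redistributed shares: Unit 2A 3,330.47 → $3,350; Unit 4A 15,076.85 → $15,100; Unit G2 5,723.28 → $5,700; Unit 1B 7,919.40 → $7,900.

Unit 2A: $3,350; Unit PH1: $6,450; Unit 5A: $5,600; Unit 4A: $15,100; Unit G2: $5,700; Unit 1B: $7,900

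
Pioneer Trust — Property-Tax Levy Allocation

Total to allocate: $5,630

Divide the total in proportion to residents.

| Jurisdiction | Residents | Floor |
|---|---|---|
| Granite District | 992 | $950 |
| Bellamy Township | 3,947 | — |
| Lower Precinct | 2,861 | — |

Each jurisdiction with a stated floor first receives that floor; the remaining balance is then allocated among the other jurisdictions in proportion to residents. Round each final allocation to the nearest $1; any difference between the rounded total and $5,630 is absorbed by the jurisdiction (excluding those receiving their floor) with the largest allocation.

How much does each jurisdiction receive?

Minimums first: Granite District $950. Balance $4,680.
Balance split over remaining residents 6,808: Bellamy Township 2,713.27 → $2,713; Lower Precinct 1,966.73 → $1,967.

Granite District: $950 | Bellamy Township: $2,713 | Lower Precinct: $1,967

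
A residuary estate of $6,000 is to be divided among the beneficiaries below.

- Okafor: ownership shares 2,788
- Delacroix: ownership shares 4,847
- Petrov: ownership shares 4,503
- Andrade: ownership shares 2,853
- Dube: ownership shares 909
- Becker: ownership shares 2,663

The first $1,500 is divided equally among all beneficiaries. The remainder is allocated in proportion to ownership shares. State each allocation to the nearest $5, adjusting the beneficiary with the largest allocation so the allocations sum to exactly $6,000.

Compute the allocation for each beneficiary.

$1,500 shared equally gives $250 per beneficiary.
Remainder $4,500 by ownership shares (total 18,563): Okafor 675.86 → $675; Delacroix 1,175.00 → $1,175; Petrov 1,091.61 → $1,090; Andrade 691.62 → $690; Dube 220.36 → $220; Becker 645.56 → $645.
Rounding difference +$5 on remainder applied to Delacroix.
Totals: Okafor $250 + $675 = $925; Delacroix $250 + $1,180 = $1,430; Petrov $250 + $1,090 = $1,340; Andrade $250 + $690 = $940; Dube $250 + $220 = $470; Becker $250 + $645 = $895.

Okafor: $925 | Delacroix: $1,430 | Petrov: $1,340 | Andrade: $940 | Dube: $470 | Becker: $895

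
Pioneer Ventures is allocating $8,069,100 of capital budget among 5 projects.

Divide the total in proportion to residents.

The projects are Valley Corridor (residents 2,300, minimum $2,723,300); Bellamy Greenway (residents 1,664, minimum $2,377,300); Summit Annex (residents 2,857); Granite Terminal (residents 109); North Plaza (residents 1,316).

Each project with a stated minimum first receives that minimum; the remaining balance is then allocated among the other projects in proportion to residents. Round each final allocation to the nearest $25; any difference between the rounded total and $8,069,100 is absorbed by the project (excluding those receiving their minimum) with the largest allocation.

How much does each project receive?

Fund the minimums — Valley Corridor $2,723,300; Bellamy Greenway $2,377,300. Balance $2,968,500.
Balance split over remaining residents 4,282: Summit Annex 1,980,617.59 → $1,980,625; Granite Terminal 75,564.34 → $75,575; North Plaza 912,318.08 → $912,325.
Rounding difference −$25 applied to Summit Annex → $1,980,600.

Valley Corridor: $2,723,300 | Bellamy Greenway: $2,377,300 | Summit Annex: $1,980,600 | Granite Terminal: $75,575 | North Plaza: $912,325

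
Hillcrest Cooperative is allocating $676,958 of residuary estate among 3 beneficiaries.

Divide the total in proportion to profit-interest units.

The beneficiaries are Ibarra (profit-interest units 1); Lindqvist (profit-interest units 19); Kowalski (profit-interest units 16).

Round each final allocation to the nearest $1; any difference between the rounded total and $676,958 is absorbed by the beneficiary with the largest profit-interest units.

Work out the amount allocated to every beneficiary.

Sum of profit-interest units: 1 + 19 + 16 = 36.
Proportional shares: Ibarra 18,804.39; Lindqvist 357,283.39; Kowalski 300,870.22.
At nearest $1: Ibarra $18,804; Lindqvist $357,283; Kowalski $300,870. Sum = $676,957.
Difference $676,958 − $676,957 = +$1 applied to largest profit-interest units (Lindqvist): Lindqvist becomes $357,284.

Ibarra: $18,804 | Lindqvist: $357,284 | Kowalski: $300,870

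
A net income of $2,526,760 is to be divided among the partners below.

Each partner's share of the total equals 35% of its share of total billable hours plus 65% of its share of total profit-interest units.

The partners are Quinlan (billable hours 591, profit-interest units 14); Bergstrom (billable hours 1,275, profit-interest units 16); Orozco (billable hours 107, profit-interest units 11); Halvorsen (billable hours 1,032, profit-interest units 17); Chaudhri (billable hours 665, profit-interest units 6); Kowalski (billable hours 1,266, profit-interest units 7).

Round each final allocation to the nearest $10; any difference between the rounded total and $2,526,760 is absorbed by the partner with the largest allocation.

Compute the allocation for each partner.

Quinlan: $429,740; Bergstrom: $598,550; Orozco: $273,630; Halvorsen: $578,150; Chaudhri: $257,940; Kowalski: $388,750

Billable hours total 4,936; profit-interest units total 71.
Composite weights (35% billable hours + 65% profit-interest units): Quinlan 0.1701; Bergstrom 0.2369; Orozco 0.1083; Halvorsen 0.2288; Chaudhri 0.1021; Kowalski 0.1539.
Pro-rata amounts: Quinlan 429,739.76; Bergstrom 598,554.29; Orozco 273,626.23; Halvorsen 578,149.13; Chaudhri 257,939.60; Kowalski 388,751.00.
Rounded to nearest $10: Quinlan $429,740; Bergstrom $598,550; Orozco $273,630; Halvorsen $578,150; Chaudhri $257,940; Kowalski $388,750. Sum = $2,526,760.
Rounded total matches; no reconciliation needed.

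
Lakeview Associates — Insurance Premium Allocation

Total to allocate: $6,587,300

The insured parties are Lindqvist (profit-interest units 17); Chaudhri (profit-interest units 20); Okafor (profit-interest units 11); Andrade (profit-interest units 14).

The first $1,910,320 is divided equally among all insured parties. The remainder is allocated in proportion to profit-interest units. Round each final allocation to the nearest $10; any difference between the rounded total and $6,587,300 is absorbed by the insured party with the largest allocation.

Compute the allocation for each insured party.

Lindqvist: $1,759,980 · Chaudhri: $1,986,280 · Okafor: $1,307,370 · Andrade: $1,533,670

$1,910,320 shared equally gives $477,580 per insured party.
Remainder $4,676,980 by profit-interest units (total 62): Lindqvist 1,282,397.74 → $1,282,400; Chaudhri 1,508,703.23 → $1,508,700; Okafor 829,786.77 → $829,790; Andrade 1,056,092.26 → $1,056,090.
Totals: Lindqvist $477,580 + $1,282,400 = $1,759,980; Chaudhri $477,580 + $1,508,700 = $1,986,280; Okafor $477,580 + $829,790 = $1,307,370; Andrade $477,580 + $1,056,090 = $1,533,670.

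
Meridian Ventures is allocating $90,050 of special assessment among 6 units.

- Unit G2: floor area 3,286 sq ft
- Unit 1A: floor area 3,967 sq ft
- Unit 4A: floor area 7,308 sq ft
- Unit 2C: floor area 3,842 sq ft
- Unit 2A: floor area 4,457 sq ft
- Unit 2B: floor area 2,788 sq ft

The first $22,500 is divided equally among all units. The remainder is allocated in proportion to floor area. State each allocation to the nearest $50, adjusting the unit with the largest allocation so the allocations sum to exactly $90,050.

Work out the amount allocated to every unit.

Unit G2: $12,400; Unit 1A: $14,200; Unit 4A: $23,000; Unit 2C: $13,850; Unit 2A: $15,500; Unit 2B: $11,100

Equal tier: $22,500 ÷ 6 = $3,750 apiece.
Remainder $67,550 by floor area (total 25,648): Unit G2 8,654.45 → $8,650; Unit 1A 10,448.02 → $10,450; Unit 4A 19,247.33 → $19,250; Unit 2C 10,118.80 → $10,100; Unit 2A 11,738.55 → $11,750; Unit 2B 7,342.85 → $7,350.
Totals: Unit G2 $3,750 + $8,650 = $12,400; Unit 1A $3,750 + $10,450 = $14,200; Unit 4A $3,750 + $19,250 = $23,000; Unit 2C $3,750 + $10,100 = $13,850; Unit 2A $3,750 + $11,750 = $15,500; Unit 2B $3,750 + $7,350 = $11,100.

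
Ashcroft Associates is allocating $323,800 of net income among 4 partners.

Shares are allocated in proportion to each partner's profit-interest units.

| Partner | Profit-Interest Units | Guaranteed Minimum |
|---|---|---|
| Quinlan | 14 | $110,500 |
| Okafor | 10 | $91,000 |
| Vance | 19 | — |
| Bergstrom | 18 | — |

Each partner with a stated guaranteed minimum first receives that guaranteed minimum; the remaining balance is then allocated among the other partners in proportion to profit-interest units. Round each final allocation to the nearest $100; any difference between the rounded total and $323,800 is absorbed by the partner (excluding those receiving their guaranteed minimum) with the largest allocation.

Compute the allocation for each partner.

Quinlan: $110,500; Okafor: $91,000; Vance: $62,800; Bergstrom: $59,500

Guaranteed amounts: Quinlan $110,500; Okafor $91,000. Residual $122,300.
Residual split over remaining profit-interest units 37: Vance 62,802.70 → $62,800; Bergstrom 59,497.30 → $59,500.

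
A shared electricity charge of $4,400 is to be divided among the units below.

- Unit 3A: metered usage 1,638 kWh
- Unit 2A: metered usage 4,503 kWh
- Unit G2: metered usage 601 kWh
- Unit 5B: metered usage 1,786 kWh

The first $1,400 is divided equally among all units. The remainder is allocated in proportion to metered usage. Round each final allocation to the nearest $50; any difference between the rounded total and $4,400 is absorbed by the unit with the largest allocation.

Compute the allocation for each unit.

Equal tier: $1,400 ÷ 4 = $350 apiece.
Remainder $3,000 by metered usage (total 8,528): Unit 3A 576.22 → $600; Unit 2A 1,584.08 → $1,600; Unit G2 211.42 → $200; Unit 5B 628.28 → $650.
Rounding difference −$50 on remainder applied to Unit 2A.
Totals: Unit 3A $350 + $600 = $950; Unit 2A $350 + $1,550 = $1,900; Unit G2 $350 + $200 = $550; Unit 5B $350 + $650 = $1,000.

Unit 3A: $950 | Unit 2A: $1,900 | Unit G2: $550 | Unit 5B: $1,000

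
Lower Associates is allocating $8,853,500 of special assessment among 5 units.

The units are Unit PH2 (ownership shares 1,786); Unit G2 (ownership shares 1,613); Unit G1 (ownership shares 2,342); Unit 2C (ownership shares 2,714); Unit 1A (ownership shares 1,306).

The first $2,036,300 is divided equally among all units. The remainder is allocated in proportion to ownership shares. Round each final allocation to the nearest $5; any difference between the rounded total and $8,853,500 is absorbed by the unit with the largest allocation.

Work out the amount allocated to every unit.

Unit PH2: $1,654,625 | Unit G2: $1,533,800 | Unit G1: $2,042,940 | Unit 2C: $2,302,750 | Unit 1A: $1,319,385

$2,036,300 shared equally gives $407,260 per unit.
Remainder $6,817,200 by ownership shares (total 9,761): Unit PH2 1,247,363.92 → $1,247,365; Unit G2 1,126,538.63 → $1,126,540; Unit G1 1,635,681.02 → $1,635,680; Unit 2C 1,895,490.30 → $1,895,490; Unit 1A 912,126.13 → $912,125.
Totals: Unit PH2 $407,260 + $1,247,365 = $1,654,625; Unit G2 $407,260 + $1,126,540 = $1,533,800; Unit G1 $407,260 + $1,635,680 = $2,042,940; Unit 2C $407,260 + $1,895,490 = $2,302,750; Unit 1A $407,260 + $912,125 = $1,319,385.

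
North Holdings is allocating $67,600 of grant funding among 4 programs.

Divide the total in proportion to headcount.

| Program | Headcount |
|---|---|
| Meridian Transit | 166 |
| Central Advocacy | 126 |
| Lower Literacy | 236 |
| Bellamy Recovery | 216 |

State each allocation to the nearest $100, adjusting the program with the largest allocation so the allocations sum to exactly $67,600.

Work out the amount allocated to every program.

Meridian Transit: $15,100 · Central Advocacy: $11,400 · Lower Literacy: $21,500 · Bellamy Recovery: $19,600

Total headcount = 744.
Pro-rata amounts: Meridian Transit 166/744 × $67,600 = 15,082.80; Central Advocacy 126/744 × $67,600 = 11,448.39; Lower Literacy 236/744 × $67,600 = 21,443.01; Bellamy Recovery 216/744 × $67,600 = 19,625.81.
Rounded to nearest $100: Meridian Transit $15,100; Central Advocacy $11,400; Lower Literacy $21,400; Bellamy Recovery $19,600. Sum = $67,500.
Difference $67,600 − $67,500 = +$100 applied to largest allocation (Lower Literacy): Lower Literacy becomes $21,500.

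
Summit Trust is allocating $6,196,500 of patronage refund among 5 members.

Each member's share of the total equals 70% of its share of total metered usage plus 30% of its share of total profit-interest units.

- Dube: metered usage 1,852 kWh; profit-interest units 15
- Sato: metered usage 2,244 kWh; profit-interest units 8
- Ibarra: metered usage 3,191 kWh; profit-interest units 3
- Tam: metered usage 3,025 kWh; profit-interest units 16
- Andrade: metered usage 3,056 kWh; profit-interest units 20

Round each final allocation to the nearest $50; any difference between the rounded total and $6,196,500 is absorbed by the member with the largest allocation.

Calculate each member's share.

Totals — metered usage 13,368, profit-interest units 62.
Composite weights (70% metered usage + 30% profit-interest units): Dube 0.1696; Sato 0.1562; Ibarra 0.1816; Tam 0.2358; Andrade 0.2568.
Raw shares: Dube 1,050,669.26; Sato 967,981.08; Ibarra 1,125,341.33; Tam 1,461,258.71; Andrade 1,591,249.62.
At nearest $50: Dube $1,050,650; Sato $968,000; Ibarra $1,125,350; Tam $1,461,250; Andrade $1,591,250. Sum = $6,196,500.
Rounded total matches; no reconciliation needed.

Dube: $1,050,650 | Sato: $968,000 | Ibarra: $1,125,350 | Tam: $1,461,250 | Andrade: $1,591,250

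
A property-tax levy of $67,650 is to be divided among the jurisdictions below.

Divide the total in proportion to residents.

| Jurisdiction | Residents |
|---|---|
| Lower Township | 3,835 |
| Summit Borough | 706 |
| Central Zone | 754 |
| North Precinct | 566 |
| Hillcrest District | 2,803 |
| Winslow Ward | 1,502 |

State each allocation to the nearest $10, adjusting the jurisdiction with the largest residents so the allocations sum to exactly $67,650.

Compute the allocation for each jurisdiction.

Sum of residents: 10,166.
Unrounded shares: Lower Township 3,835/10,166 × $67,650 = 25,520.14; Summit Borough 706/10,166 × $67,650 = 4,698.10; Central Zone 754/10,166 × $67,650 = 5,017.52; North Precinct 566/10,166 × $67,650 = 3,766.47; Hillcrest District 2,803/10,166 × $67,650 = 18,652.66; Winslow Ward 1,502/10,166 × $67,650 = 9,995.11.
At nearest $10: Lower Township $25,520; Summit Borough $4,700; Central Zone $5,020; North Precinct $3,770; Hillcrest District $18,650; Winslow Ward $10,000. Sum = $67,660.
Difference $67,650 − $67,660 = −$10 applied to largest residents (Lower Township): Lower Township becomes $25,510.

Lower Township: $25,510 · Summit Borough: $4,700 · Central Zone: $5,020 · North Precinct: $3,770 · Hillcrest District: $18,650 · Winslow Ward: $10,000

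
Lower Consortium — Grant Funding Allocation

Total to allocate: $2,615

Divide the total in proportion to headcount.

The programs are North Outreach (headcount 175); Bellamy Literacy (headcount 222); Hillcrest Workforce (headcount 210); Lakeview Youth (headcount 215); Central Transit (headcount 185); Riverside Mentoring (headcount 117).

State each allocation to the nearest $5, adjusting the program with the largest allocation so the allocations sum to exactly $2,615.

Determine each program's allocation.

Combined headcount = 1,124.
Unrounded shares: North Outreach 175/1,124 × $2,615 = 407.14; Bellamy Literacy 222/1,124 × $2,615 = 516.49; Hillcrest Workforce 210/1,124 × $2,615 = 488.57; Lakeview Youth 215/1,124 × $2,615 = 500.20; Central Transit 185/1,124 × $2,615 = 430.40; Riverside Mentoring 117/1,124 × $2,615 = 272.20.
At nearest $5: North Outreach $405; Bellamy Literacy $515; Hillcrest Workforce $490; Lakeview Youth $500; Central Transit $430; Riverside Mentoring $270. Sum = $2,610.
Difference $2,615 − $2,610 = +$5 applied to largest allocation (Bellamy Literacy): Bellamy Literacy becomes $520.

North Outreach: $405 · Bellamy Literacy: $520 · Hillcrest Workforce: $490 · Lakeview Youth: $500 · Central Transit: $430 · Riverside Mentoring: $270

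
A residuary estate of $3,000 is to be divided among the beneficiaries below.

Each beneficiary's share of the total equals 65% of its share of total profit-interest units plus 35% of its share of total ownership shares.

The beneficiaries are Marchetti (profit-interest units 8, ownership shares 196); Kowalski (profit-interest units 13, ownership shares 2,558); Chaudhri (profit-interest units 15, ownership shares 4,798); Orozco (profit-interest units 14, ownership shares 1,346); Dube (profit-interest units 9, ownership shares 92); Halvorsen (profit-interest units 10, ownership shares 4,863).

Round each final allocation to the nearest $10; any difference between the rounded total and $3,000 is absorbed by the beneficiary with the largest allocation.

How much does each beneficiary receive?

Profit-interest units total 69; ownership shares total 13,853.
Composite weights (65% profit-interest units + 35% ownership shares): Marchetti 0.0803; Kowalski 0.1871; Chaudhri 0.2625; Orozco 0.1659; Dube 0.0871; Halvorsen 0.2171.
Unrounded shares: Marchetti 240.94; Kowalski 561.28; Chaudhri 787.58; Orozco 497.67; Dube 261.32; Halvorsen 651.20.
Rounded to nearest $10: Marchetti $240; Kowalski $560; Chaudhri $790; Orozco $500; Dube $260; Halvorsen $650. Sum = $3,000.
No rounding difference to absorb.

Marchetti: $240 · Kowalski: $560 · Chaudhri: $790 · Orozco: $500 · Dube: $260 · Halvorsen: $650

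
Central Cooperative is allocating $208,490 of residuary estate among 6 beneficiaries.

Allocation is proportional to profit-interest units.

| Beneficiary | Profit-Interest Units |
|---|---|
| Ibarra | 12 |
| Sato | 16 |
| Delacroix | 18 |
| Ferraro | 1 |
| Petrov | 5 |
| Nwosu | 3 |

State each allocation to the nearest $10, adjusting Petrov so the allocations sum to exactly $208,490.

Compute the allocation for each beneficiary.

Profit-interest units total: 55.
Pro-rata amounts: Ibarra 12/55 × $208,490 = 45,488.73; Sato 16/55 × $208,490 = 60,651.64; Delacroix 18/55 × $208,490 = 68,233.09; Ferraro 1/55 × $208,490 = 3,790.73; Petrov 5/55 × $208,490 = 18,953.64; Nwosu 3/55 × $208,490 = 11,372.18.
At nearest $10: Ibarra $45,490; Sato $60,650; Delacroix $68,230; Ferraro $3,790; Petrov $18,950; Nwosu $11,370. Sum = $208,480.
Difference $208,490 − $208,480 = +$10 applied to Petrov: Petrov becomes $18,960.

Ibarra: $45,490 | Sato: $60,650 | Delacroix: $68,230 | Ferraro: $3,790 | Petrov: $18,960 | Nwosu: $11,370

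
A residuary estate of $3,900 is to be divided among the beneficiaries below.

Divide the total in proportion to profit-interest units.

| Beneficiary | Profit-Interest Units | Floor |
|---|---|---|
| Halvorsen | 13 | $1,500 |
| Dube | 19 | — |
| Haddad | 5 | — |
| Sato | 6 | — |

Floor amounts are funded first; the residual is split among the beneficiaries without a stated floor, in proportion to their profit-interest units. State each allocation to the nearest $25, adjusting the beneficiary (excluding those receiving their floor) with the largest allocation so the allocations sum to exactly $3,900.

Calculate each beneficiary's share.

Halvorsen: $1,500 | Dube: $1,525 | Haddad: $400 | Sato: $475

Fund the minimums — Halvorsen $1,500. Balance $2,400.
Balance split over remaining profit-interest units 30: Dube 1,520.00 → $1,525; Haddad 400.00 → $400; Sato 480.00 → $475.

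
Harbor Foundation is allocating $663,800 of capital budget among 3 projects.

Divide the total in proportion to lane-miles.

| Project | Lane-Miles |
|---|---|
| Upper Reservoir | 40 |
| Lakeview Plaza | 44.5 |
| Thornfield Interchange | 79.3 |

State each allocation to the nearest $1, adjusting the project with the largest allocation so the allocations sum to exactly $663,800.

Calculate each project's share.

Lane-miles total: 163.8.
Unrounded shares: Upper Reservoir 40/163.8 × $663,800 = 162,100.12; Lakeview Plaza 44.5/163.8 × $663,800 = 180,336.39; Thornfield Interchange 79.3/163.8 × $663,800 = 321,363.49.
After rounding ($1): Upper Reservoir $162,100; Lakeview Plaza $180,336; Thornfield Interchange $321,363. Sum = $663,799.
Difference $663,800 − $663,799 = +$1 applied to largest allocation (Thornfield Interchange): Thornfield Interchange becomes $321,364.

Upper Reservoir: $162,100; Lakeview Plaza: $180,336; Thornfield Interchange: $321,364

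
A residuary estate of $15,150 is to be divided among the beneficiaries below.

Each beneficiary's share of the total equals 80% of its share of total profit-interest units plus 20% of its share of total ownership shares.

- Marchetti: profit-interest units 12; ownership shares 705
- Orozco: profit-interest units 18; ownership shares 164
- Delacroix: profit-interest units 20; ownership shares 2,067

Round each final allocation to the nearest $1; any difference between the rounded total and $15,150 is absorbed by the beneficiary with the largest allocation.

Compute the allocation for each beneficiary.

Marchetti: $3,636; Orozco: $4,532; Delacroix: $6,982

Profit-interest units total 50; ownership shares total 2,936.
Composite weights (80% profit-interest units + 20% ownership shares): Marchetti 0.2400; Orozco 0.2992; Delacroix 0.4608.
Pro-rata amounts: Marchetti 3,636.37; Orozco 4,532.45; Delacroix 6,981.18.
At nearest $1: Marchetti $3,636; Orozco $4,532; Delacroix $6,981. Sum = $15,149.
Difference $15,150 − $15,149 = +$1 applied to largest allocation (Delacroix): Delacroix becomes $6,982.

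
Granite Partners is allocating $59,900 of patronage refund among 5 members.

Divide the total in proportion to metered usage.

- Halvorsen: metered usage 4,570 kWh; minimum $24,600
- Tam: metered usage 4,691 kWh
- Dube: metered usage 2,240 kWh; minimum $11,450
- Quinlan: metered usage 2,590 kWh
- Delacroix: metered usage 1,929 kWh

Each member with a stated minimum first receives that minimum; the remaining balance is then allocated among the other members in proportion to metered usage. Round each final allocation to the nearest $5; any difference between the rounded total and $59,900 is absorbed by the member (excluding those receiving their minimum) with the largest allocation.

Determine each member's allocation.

Minimums first: Halvorsen $24,600; Dube $11,450. Balance $23,850.
Balance split over remaining metered usage 9,210: Tam 12,147.70 → $12,150; Quinlan 6,707.00 → $6,705; Delacroix 4,995.29 → $4,995.

Halvorsen: $24,600 · Tam: $12,150 · Dube: $11,450 · Quinlan: $6,705 · Delacroix: $4,995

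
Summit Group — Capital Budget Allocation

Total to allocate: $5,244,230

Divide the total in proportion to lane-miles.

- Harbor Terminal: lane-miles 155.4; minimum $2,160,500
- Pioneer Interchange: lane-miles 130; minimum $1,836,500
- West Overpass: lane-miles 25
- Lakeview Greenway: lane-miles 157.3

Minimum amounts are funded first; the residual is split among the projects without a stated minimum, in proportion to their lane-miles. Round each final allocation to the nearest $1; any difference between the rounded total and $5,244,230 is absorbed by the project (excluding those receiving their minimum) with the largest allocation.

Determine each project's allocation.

Fund the minimums — Harbor Terminal $2,160,500; Pioneer Interchange $1,836,500. Balance $1,247,230.
Balance split over remaining lane-miles 182.3: West Overpass 171,040.87 → $171,041; Lakeview Greenway 1,076,189.13 → $1,076,189.

Harbor Terminal: $2,160,500 · Pioneer Interchange: $1,836,500 · West Overpass: $171,041 · Lakeview Greenway: $1,076,189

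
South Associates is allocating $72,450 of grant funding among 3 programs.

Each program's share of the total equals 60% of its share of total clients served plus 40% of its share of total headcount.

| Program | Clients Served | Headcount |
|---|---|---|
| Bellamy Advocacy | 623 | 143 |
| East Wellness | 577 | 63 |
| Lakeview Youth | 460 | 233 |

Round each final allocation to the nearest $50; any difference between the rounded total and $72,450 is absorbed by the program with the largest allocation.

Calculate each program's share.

Bellamy Advocacy: $25,750 · East Wellness: $19,250 · Lakeview Youth: $27,450

Clients served total 1,660; headcount total 439.
Composite weights (60% clients served + 40% headcount): Bellamy Advocacy 0.3555; East Wellness 0.2660; Lakeview Youth 0.3786.
Raw shares: Bellamy Advocacy 25,754.30; East Wellness 19,268.61; Lakeview Youth 27,427.09.
After rounding ($50): Bellamy Advocacy $25,750; East Wellness $19,250; Lakeview Youth $27,450. Sum = $72,450.
Rounded total matches; no reconciliation needed.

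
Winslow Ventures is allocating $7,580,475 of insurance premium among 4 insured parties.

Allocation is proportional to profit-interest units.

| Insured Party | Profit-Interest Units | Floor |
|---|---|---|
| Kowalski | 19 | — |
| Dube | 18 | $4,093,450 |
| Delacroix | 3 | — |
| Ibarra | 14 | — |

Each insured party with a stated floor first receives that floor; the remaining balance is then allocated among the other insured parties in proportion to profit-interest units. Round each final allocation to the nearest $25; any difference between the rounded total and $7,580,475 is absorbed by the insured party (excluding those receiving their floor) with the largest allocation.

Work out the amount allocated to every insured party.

Kowalski: $1,840,375; Dube: $4,093,450; Delacroix: $290,575; Ibarra: $1,356,075

Minimums first: Dube $4,093,450. Balance $3,487,025.
Balance split over remaining profit-interest units 36: Kowalski 1,840,374.31 → $1,840,375; Delacroix 290,585.42 → $290,575; Ibarra 1,356,065.28 → $1,356,075.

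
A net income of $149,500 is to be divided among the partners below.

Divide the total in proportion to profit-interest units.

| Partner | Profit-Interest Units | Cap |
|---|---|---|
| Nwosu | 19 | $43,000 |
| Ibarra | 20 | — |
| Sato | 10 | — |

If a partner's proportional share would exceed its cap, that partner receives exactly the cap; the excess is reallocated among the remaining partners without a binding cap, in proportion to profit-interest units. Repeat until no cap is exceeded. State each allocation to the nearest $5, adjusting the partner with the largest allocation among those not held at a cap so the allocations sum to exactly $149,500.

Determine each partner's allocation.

Sum of profit-interest units: 49.
Proportional shares (ignoring caps): Nwosu 57,969.39; Ibarra 61,020.41; Sato 30,510.20.
Held at cap: Nwosu ($43,000); remaining pool $106,500 reallocated over remaining profit-interest units 30.
Shares after redistribution: Ibarra 71,000.00 → $71,000; Sato 35,500.00 → $35,500.

Nwosu: $43,000; Ibarra: $71,000; Sato: $35,500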